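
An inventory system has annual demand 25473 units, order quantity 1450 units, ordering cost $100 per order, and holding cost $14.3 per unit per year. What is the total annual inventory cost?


TC = 25473/1450 * 100 + 1450/2 * 14.3

$12124.26


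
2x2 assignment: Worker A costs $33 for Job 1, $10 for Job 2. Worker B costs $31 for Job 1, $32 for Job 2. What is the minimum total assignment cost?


Option 1: A->1 + B->2 = $33 + $32 = $65
Option 2: A->2 + B->1 = $10 + $31 = $41
Min cost = min($65, $41) = $41

$41


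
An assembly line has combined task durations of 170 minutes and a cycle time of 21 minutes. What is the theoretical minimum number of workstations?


Formula: N_min = ceil(Sum of Task Times / Cycle Time)
N_min = ceil(170 min / 21 min) = ceil(8.0952)
N_min = 9 stations

9


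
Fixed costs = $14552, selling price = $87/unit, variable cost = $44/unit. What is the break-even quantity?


Formula: BEQ = Fixed Costs / (Price - Variable Cost)
Contribution margin = $87 - $44 = $43/unit
BEQ = ceil($14552 / $43/unit) = ceil(338.42) = 339 units

339 units


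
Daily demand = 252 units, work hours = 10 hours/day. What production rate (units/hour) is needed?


Formula: Production Rate = Daily Demand / Available Hours
Rate = 252 units/day / 10 hours/day
Rate = 25.2 units/hour

25.2 units/hour


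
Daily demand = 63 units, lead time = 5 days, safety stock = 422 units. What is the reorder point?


Formula: ROP = (Daily Demand * Lead Time) + Safety Stock
Demand during lead time = 63 * 5 = 315 units
ROP = 315 + 422 = 737 units

737 units


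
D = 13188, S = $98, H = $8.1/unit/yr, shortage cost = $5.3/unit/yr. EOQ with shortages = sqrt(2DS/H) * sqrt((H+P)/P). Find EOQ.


Formula: EOQ* = sqrt(2DS/H) * sqrt((H+P)/P)
Base EOQ = sqrt(2*13188*98/8.1) = 564.9 units
Correction = sqrt((8.1+5.3)/5.3) = 1.59006
EOQ* = 564.9 * 1.59006 = 898.2 units

898.2 units


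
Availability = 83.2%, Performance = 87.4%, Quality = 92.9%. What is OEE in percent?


Formula: OEE = Availability * Performance * Quality / 10000
A * P = 83.2% * 87.4% / 100 = 72.72%
OEE = 72.72% * 92.9% / 100 = 67.6%

67.6%


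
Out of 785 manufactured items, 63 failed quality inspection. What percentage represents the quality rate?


Formula: Quality Rate = Good Pieces / Total Pieces * 100
Good pieces = 785 - 63 = 722
QR = 722 / 785 * 100 = 92.0%

92.0%


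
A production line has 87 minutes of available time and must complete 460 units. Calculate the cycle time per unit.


Formula: CT = Available Time / Number of Units
CT = 87 min / 460 units
CT = 0.19 min/unit

0.19 min/unit


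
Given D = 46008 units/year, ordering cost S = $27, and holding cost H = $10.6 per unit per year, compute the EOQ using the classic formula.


Formula: EOQ = sqrt(2 * D * S / H)
Numerator: 2 * 46008 * 27 = 2484432
2DS/H = 2484432 / 10.6 = 234380.4
EOQ = sqrt(234380.4) = 484.1 units

484.1 units


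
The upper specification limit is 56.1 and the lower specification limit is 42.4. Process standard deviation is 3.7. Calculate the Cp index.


Cp = (56.1 - 42.4) / (6 * 3.7)

0.62


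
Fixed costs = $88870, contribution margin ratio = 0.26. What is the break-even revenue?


Formula: BER = Fixed Costs / Contribution Margin Ratio
BER = $88870 / 0.26
BER = $341807.69 (to the nearest cent)

$341807.69


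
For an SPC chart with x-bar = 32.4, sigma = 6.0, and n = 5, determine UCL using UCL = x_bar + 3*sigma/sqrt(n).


UCL = 32.4 + 3 * 6.0 / sqrt(5)

40.45


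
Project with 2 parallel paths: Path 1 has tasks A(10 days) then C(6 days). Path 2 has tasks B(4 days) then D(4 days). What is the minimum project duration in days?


Path 1 = 10 + 6 = 16 days
Path 2 = 4 + 4 = 8 days
Duration = max(16, 8) = 16 days

16 days


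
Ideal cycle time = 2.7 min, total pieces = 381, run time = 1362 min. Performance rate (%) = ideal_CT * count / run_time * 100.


Formula: Performance = (Ideal CT * Total Count) / Run Time * 100
Ideal output time = 2.7 * 381 = 1028.7 min
Performance = 1028.7 / 1362 * 100 = 75.5%

75.5%


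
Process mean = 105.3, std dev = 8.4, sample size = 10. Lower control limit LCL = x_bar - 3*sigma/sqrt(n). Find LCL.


LCL = 105.3 - 3 * 8.4 / sqrt(10)

97.33


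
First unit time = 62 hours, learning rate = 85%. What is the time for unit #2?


Formula: T_n = T_1 * (learning_rate)^(log2(n)) where learning_rate = rate/100
Doublings = log2(2) = 1
T_n = 62 * 0.85^1
T_n = 62 * 0.85 = 52.7 hours

52.7 hours


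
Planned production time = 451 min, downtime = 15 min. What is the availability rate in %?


Formula: Availability = (Planned Time - Downtime) / Planned Time * 100
Uptime = 451 - 15 = 436 min
Availability = 436 / 451 * 100 = 96.7%

96.7%


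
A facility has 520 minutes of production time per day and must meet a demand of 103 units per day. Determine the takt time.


Formula: Takt Time = Available Production Time / Customer Demand
Takt = 520 min/day / 103 units/day
Takt = 5.05 min/unit

5.05 min/unit


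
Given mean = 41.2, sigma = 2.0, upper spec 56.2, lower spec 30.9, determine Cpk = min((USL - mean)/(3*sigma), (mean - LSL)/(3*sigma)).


Cpu = (56.2 - 41.2) / (3 * 2.0) = 2.5
Cpl = (41.2 - 30.9) / (3 * 2.0) = 1.72
Cpk = min(2.5, 1.72) = 1.72

1.72


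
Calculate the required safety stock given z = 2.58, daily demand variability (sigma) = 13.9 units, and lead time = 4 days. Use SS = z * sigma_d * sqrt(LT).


Formula: SS = z * sigma_d * sqrt(LT)
sqrt(LT) = sqrt(4) = 2.0
SS = 2.58 * 13.9 * 2.0
SS = 71.7 units

71.7 units


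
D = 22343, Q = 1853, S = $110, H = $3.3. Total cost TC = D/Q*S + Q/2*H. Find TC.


TC = 22343/1853 * 110 + 1853/2 * 3.3

$4383.80


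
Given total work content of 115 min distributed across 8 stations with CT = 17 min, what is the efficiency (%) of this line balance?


Formula: Efficiency = Sum of Task Times / (N_stations * CT) * 100
Total station capacity = 8 stations * 17 min = 136 min
Efficiency = 115 / 136 * 100 = 84.6%

84.6%


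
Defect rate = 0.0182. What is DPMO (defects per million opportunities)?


DPMO = defect_rate * 1000000 = 0.0182 * 1000000

18200


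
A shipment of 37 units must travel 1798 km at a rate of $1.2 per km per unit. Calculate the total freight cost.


TC = dist * cost * units = 1798 * 1.2 * 37 = $79831.20

$79831.20


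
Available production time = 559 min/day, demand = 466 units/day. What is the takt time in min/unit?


Formula: Takt Time = Available Production Time / Customer Demand
Takt = 559 min/day / 466 units/day
Takt = 1.2 min/unit

1.2 min/unit


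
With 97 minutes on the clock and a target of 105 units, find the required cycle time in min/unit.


Formula: CT = Available Time / Number of Units
CT = 97 min / 105 units
CT = 0.92 min/unit

0.92 min/unit


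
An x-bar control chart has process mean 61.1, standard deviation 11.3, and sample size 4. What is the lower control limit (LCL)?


LCL = 61.1 - 3 * 11.3 / sqrt(4)

44.15


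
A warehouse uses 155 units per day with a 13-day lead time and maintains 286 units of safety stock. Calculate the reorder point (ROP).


Formula: ROP = (Daily Demand * Lead Time) + Safety Stock
Demand during lead time = 155 * 13 = 2015 units
ROP = 2015 + 286 = 2301 units

2301 units


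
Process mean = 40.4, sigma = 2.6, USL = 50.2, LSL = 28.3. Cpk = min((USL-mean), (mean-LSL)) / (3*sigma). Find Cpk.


Cpu = (50.2 - 40.4) / (3 * 2.6) = 1.26
Cpl = (40.4 - 28.3) / (3 * 2.6) = 1.55
Cpk = min(1.26, 1.55) = 1.26

1.26


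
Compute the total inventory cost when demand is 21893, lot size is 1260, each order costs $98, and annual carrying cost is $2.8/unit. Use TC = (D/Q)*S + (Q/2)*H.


TC = 21893/1260 * 98 + 1260/2 * 2.8

$3466.79


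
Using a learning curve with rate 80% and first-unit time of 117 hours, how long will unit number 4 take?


Formula: T_n = T_1 * (learning_rate)^(log2(n)) where learning_rate = rate/100
Doublings = log2(4) = 2
T_n = 117 * 0.8^2
T_n = 117 * 0.64 = 74.9 hours

74.9 hours


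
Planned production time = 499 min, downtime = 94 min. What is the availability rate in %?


Formula: Availability = (Planned Time - Downtime) / Planned Time * 100
Uptime = 499 - 94 = 405 min
Availability = 405 / 499 * 100 = 81.2%

81.2%


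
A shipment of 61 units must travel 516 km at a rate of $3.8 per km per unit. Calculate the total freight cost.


TC = dist * cost * units = 516 * 3.8 * 61 = $119608.80

$119608.80


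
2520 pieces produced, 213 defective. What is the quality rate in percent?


Formula: Quality Rate = Good Pieces / Total Pieces * 100
Good pieces = 2520 - 213 = 2307
QR = 2307 / 2520 * 100 = 91.5%

91.5%


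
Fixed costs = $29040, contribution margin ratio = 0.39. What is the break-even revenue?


Formula: BER = Fixed Costs / Contribution Margin Ratio
BER = $29040 / 0.39
BER = $74461.54 (to the nearest cent)

$74461.54


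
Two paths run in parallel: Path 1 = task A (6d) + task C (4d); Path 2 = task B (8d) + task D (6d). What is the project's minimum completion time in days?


Path 1 = 6 + 4 = 10 days
Path 2 = 8 + 6 = 14 days
Duration = max(10, 14) = 14 days

14 days


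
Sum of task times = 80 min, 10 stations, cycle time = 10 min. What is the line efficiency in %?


Formula: Efficiency = Sum of Task Times / (N_stations * CT) * 100
Total station capacity = 10 stations * 10 min = 100 min
Efficiency = 80 / 100 * 100 = 80.0%

80.0%


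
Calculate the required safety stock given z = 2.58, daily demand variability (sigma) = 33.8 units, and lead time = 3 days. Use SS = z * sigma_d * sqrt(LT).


Formula: SS = z * sigma_d * sqrt(LT)
sqrt(LT) = sqrt(3) = 1.7321
SS = 2.58 * 33.8 * 1.7321
SS = 151.0 units

151.0 units


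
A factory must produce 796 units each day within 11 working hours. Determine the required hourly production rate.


Formula: Production Rate = Daily Demand / Available Hours
Rate = 796 units/day / 11 hours/day
Rate = 72.4 units/hour

72.4 units/hour


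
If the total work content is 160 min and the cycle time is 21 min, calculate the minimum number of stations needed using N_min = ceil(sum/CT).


Formula: N_min = ceil(Sum of Task Times / Cycle Time)
N_min = ceil(160 min / 21 min) = ceil(7.619)
N_min = 8 stations

8


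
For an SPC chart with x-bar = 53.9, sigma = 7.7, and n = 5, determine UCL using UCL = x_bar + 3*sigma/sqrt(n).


UCL = 53.9 + 3 * 7.7 / sqrt(5)

64.23


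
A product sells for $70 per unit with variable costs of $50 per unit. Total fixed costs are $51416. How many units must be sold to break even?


Formula: BEQ = Fixed Costs / (Price - Variable Cost)
Contribution margin = $70 - $50 = $20/unit
BEQ = ceil($51416 / $20/unit) = ceil(2570.8) = 2571 units

2571 units


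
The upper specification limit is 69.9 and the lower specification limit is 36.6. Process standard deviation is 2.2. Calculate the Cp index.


Cp = (69.9 - 36.6) / (6 * 2.2)

2.52


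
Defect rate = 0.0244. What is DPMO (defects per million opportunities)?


DPMO = defect_rate * 1000000 = 0.0244 * 1000000

24400


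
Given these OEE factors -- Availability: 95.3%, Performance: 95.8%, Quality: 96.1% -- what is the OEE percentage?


Formula: OEE = Availability * Performance * Quality / 10000
A * P = 95.3% * 95.8% / 100 = 91.3%
OEE = 91.3% * 96.1% / 100 = 87.7%

87.7%


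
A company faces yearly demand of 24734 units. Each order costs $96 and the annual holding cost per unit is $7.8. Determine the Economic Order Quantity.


Formula: EOQ = sqrt(2 * D * S / H)
Numerator: 2 * 24734 * 96 = 4748928
2DS/H = 4748928 / 7.8 = 608836.9
EOQ = sqrt(608836.9) = 780.3 units

780.3 units


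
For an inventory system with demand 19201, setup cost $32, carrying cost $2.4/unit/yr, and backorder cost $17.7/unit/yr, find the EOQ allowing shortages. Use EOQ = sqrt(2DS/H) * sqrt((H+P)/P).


Formula: EOQ* = sqrt(2DS/H) * sqrt((H+P)/P)
Base EOQ = sqrt(2*19201*32/2.4) = 715.56 units
Correction = sqrt((2.4+17.7)/17.7) = 1.06564
EOQ* = 715.56 * 1.06564 = 762.5 units

762.5 units


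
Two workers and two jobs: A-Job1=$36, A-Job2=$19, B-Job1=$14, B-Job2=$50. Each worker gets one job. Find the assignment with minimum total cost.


Option 1: A->1 + B->2 = $36 + $50 = $86
Option 2: A->2 + B->1 = $19 + $14 = $33
Min cost = min($86, $33) = $33

$33


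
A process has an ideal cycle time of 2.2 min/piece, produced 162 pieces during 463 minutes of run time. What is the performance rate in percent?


Formula: Performance = (Ideal CT * Total Count) / Run Time * 100
Ideal output time = 2.2 * 162 = 356.4 min
Performance = 356.4 / 463 * 100 = 77.0%

77.0%


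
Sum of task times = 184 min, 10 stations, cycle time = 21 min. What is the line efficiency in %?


Formula: Efficiency = Sum of Task Times / (N_stations * CT) * 100
Total station capacity = 10 stations * 21 min = 210 min
Efficiency = 184 / 210 * 100 = 87.6%

87.6%


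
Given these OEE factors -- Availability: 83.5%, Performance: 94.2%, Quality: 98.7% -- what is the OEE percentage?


Formula: OEE = Availability * Performance * Quality / 10000
A * P = 83.5% * 94.2% / 100 = 78.66%
OEE = 78.66% * 98.7% / 100 = 77.6%

77.6%


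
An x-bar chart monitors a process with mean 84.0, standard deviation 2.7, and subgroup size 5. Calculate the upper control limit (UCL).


UCL = 84.0 + 3 * 2.7 / sqrt(5)

87.62


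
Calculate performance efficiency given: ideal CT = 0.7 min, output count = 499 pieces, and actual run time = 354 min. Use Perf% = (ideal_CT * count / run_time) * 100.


Formula: Performance = (Ideal CT * Total Count) / Run Time * 100
Ideal output time = 0.7 * 499 = 349.3 min
Performance = 349.3 / 354 * 100 = 98.7%

98.7%


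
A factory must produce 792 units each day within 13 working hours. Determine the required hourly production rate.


Formula: Production Rate = Daily Demand / Available Hours
Rate = 792 units/day / 13 hours/day
Rate = 60.9 units/hour

60.9 units/hour


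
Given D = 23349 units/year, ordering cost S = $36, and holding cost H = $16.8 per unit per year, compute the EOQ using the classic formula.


Formula: EOQ = sqrt(2 * D * S / H)
Numerator: 2 * 23349 * 36 = 1681128
2DS/H = 1681128 / 16.8 = 100067.1
EOQ = sqrt(100067.1) = 316.3 units

316.3 units


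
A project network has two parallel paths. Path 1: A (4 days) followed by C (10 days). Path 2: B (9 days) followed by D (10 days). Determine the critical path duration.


Path 1 = 4 + 10 = 14 days
Path 2 = 9 + 10 = 19 days
Duration = max(14, 19) = 19 days

19 days


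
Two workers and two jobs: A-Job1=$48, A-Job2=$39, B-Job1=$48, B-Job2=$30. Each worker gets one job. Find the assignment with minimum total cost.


Option 1: A->1 + B->2 = $48 + $30 = $78
Option 2: A->2 + B->1 = $39 + $48 = $87
Min cost = min($78, $87) = $78

$78


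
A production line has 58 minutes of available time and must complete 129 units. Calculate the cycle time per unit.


Formula: CT = Available Time / Number of Units
CT = 58 min / 129 units
CT = 0.45 min/unit

0.45 min/unit


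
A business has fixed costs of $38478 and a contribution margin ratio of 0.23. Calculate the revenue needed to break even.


Formula: BER = Fixed Costs / Contribution Margin Ratio
BER = $38478 / 0.23
BER = $167295.65 (to the nearest cent)

$167295.65


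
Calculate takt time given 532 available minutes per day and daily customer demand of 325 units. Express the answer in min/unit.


Formula: Takt Time = Available Production Time / Customer Demand
Takt = 532 min/day / 325 units/day
Takt = 1.64 min/unit

1.64 min/unit


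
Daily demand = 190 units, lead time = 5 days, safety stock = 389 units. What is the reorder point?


Formula: ROP = (Daily Demand * Lead Time) + Safety Stock
Demand during lead time = 190 * 5 = 950 units
ROP = 950 + 389 = 1339 units

1339 units


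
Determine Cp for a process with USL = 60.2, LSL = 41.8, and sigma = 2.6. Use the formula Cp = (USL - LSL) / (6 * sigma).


Cp = (60.2 - 41.8) / (6 * 2.6)

1.18


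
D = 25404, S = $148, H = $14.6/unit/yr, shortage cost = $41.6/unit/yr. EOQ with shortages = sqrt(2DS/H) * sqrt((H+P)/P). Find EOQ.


Formula: EOQ* = sqrt(2DS/H) * sqrt((H+P)/P)
Base EOQ = sqrt(2*25404*148/14.6) = 717.66 units
Correction = sqrt((14.6+41.6)/41.6) = 1.16231
EOQ* = 717.66 * 1.16231 = 834.1 units

834.1 units


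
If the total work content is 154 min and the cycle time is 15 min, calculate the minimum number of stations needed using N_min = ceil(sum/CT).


Formula: N_min = ceil(Sum of Task Times / Cycle Time)
N_min = ceil(154 min / 15 min) = ceil(10.2667)
N_min = 11 stations

11


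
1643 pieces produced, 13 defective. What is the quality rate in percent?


Formula: Quality Rate = Good Pieces / Total Pieces * 100
Good pieces = 1643 - 13 = 1630
QR = 1630 / 1643 * 100 = 99.2%

99.2%


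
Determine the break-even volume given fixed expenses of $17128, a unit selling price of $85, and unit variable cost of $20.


Formula: BEQ = Fixed Costs / (Price - Variable Cost)
Contribution margin = $85 - $20 = $65/unit
BEQ = ceil($17128 / $65/unit) = ceil(263.51) = 264 units

264 units


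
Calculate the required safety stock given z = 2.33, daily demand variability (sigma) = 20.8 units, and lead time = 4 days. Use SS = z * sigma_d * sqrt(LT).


Formula: SS = z * sigma_d * sqrt(LT)
sqrt(LT) = sqrt(4) = 2.0
SS = 2.33 * 20.8 * 2.0
SS = 96.9 units

96.9 units


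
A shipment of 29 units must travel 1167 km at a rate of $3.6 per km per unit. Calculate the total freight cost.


TC = dist * cost * units = 1167 * 3.6 * 29 = $121834.80

$121834.80


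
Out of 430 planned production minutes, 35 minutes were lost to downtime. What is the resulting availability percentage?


Formula: Availability = (Planned Time - Downtime) / Planned Time * 100
Uptime = 430 - 35 = 395 min
Availability = 395 / 430 * 100 = 91.9%

91.9%


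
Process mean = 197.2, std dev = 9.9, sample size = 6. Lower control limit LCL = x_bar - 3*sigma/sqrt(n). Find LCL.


LCL = 197.2 - 3 * 9.9 / sqrt(6)

185.08


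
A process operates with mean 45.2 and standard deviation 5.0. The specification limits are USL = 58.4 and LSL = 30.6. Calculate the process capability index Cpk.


Cpu = (58.4 - 45.2) / (3 * 5.0) = 0.88
Cpl = (45.2 - 30.6) / (3 * 5.0) = 0.97
Cpk = min(0.88, 0.97) = 0.88

0.88


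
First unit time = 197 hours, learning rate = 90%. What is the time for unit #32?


Formula: T_n = T_1 * (learning_rate)^(log2(n)) where learning_rate = rate/100
Doublings = log2(32) = 5
T_n = 197 * 0.9^5
T_n = 197 * 0.5905 = 116.3 hours

116.3 hours


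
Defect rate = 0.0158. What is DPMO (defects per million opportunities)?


DPMO = defect_rate * 1000000 = 0.0158 * 1000000

15800


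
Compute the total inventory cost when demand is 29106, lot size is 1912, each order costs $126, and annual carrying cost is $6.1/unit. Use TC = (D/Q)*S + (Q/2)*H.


TC = 29106/1912 * 126 + 1912/2 * 6.1

$7749.67


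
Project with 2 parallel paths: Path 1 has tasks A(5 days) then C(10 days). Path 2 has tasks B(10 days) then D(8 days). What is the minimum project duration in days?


Path 1 = 5 + 10 = 15 days
Path 2 = 10 + 8 = 18 days
Duration = max(15, 18) = 18 days

18 days


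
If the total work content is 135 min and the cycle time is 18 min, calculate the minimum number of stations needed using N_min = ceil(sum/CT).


Formula: N_min = ceil(Sum of Task Times / Cycle Time)
N_min = ceil(135 min / 18 min) = ceil(7.5)
N_min = 8 stations

8


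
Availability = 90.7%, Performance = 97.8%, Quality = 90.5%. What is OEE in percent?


Formula: OEE = Availability * Performance * Quality / 10000
A * P = 90.7% * 97.8% / 100 = 88.7%
OEE = 88.7% * 90.5% / 100 = 80.3%

80.3%


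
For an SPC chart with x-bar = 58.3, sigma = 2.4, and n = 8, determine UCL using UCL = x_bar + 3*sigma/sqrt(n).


UCL = 58.3 + 3 * 2.4 / sqrt(8)

60.85


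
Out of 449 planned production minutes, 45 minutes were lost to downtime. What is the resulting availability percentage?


Formula: Availability = (Planned Time - Downtime) / Planned Time * 100
Uptime = 449 - 45 = 404 min
Availability = 404 / 449 * 100 = 90.0%

90.0%


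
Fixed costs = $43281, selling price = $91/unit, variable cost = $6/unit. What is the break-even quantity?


Formula: BEQ = Fixed Costs / (Price - Variable Cost)
Contribution margin = $91 - $6 = $85/unit
BEQ = ceil($43281 / $85/unit) = ceil(509.19) = 510 units

510 units


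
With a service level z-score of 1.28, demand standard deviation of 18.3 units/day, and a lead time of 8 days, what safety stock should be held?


Formula: SS = z * sigma_d * sqrt(LT)
sqrt(LT) = sqrt(8) = 2.8284
SS = 1.28 * 18.3 * 2.8284
SS = 66.3 units

66.3 units


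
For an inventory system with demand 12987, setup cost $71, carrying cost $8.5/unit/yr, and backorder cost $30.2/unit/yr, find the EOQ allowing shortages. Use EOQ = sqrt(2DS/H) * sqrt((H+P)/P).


Formula: EOQ* = sqrt(2DS/H) * sqrt((H+P)/P)
Base EOQ = sqrt(2*12987*71/8.5) = 465.79 units
Correction = sqrt((8.5+30.2)/30.2) = 1.13201
EOQ* = 465.79 * 1.13201 = 527.3 units

527.3 units


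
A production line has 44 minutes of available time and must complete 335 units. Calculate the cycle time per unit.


Formula: CT = Available Time / Number of Units
CT = 44 min / 335 units
CT = 0.13 min/unit

0.13 min/unit


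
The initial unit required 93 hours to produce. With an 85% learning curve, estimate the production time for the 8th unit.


Formula: T_n = T_1 * (learning_rate)^(log2(n)) where learning_rate = rate/100
Doublings = log2(8) = 3
T_n = 93 * 0.85^3
T_n = 93 * 0.6141 = 57.1 hours

57.1 hours


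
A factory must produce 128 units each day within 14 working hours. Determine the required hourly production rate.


Formula: Production Rate = Daily Demand / Available Hours
Rate = 128 units/day / 14 hours/day
Rate = 9.1 units/hour

9.1 units/hour


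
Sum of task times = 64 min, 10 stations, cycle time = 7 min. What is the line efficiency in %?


Formula: Efficiency = Sum of Task Times / (N_stations * CT) * 100
Total station capacity = 10 stations * 7 min = 70 min
Efficiency = 64 / 70 * 100 = 91.4%

91.4%


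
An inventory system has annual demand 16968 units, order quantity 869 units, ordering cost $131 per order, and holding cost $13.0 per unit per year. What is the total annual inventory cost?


TC = 16968/869 * 131 + 869/2 * 13.0

$8206.39


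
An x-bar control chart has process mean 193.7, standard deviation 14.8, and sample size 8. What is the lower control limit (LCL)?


LCL = 193.7 - 3 * 14.8 / sqrt(8)

178.0


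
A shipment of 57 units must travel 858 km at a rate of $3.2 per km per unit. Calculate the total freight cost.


TC = dist * cost * units = 858 * 3.2 * 57 = $156499.20

$156499.20


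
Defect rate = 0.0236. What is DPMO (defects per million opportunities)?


DPMO = defect_rate * 1000000 = 0.0236 * 1000000

23600


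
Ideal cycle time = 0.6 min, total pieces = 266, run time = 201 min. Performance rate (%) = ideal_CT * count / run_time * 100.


Formula: Performance = (Ideal CT * Total Count) / Run Time * 100
Ideal output time = 0.6 * 266 = 159.6 min
Performance = 159.6 / 201 * 100 = 79.4%

79.4%


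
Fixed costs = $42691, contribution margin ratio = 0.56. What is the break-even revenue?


Formula: BER = Fixed Costs / Contribution Margin Ratio
BER = $42691 / 0.56
BER = $76233.93 (to the nearest cent)

$76233.93


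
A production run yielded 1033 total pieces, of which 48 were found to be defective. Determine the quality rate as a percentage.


Formula: Quality Rate = Good Pieces / Total Pieces * 100
Good pieces = 1033 - 48 = 985
QR = 985 / 1033 * 100 = 95.4%

95.4%


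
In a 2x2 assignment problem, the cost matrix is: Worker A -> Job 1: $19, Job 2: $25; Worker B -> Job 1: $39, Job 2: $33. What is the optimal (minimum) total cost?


Option 1: A->1 + B->2 = $19 + $33 = $52
Option 2: A->2 + B->1 = $25 + $39 = $64
Min cost = min($52, $64) = $52

$52


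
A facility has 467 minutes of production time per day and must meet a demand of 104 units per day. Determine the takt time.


Formula: Takt Time = Available Production Time / Customer Demand
Takt = 467 min/day / 104 units/day
Takt = 4.49 min/unit

4.49 min/unit


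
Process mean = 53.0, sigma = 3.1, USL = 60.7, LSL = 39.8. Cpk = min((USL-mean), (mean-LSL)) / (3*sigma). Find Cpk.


Cpu = (60.7 - 53.0) / (3 * 3.1) = 0.83
Cpl = (53.0 - 39.8) / (3 * 3.1) = 1.42
Cpk = min(0.83, 1.42) = 0.83

0.83


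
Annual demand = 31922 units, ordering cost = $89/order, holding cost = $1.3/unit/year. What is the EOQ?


Formula: EOQ = sqrt(2 * D * S / H)
Numerator: 2 * 31922 * 89 = 5682116
2DS/H = 5682116 / 1.3 = 4370858.5
EOQ = sqrt(4370858.5) = 2090.7 units

2090.7 units


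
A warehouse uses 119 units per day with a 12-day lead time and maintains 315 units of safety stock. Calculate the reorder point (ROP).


Formula: ROP = (Daily Demand * Lead Time) + Safety Stock
Demand during lead time = 119 * 12 = 1428 units
ROP = 1428 + 315 = 1743 units

1743 units


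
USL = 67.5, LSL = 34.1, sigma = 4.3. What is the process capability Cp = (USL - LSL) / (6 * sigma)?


Cp = (67.5 - 34.1) / (6 * 4.3)

1.29


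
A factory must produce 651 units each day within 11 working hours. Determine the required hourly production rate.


Formula: Production Rate = Daily Demand / Available Hours
Rate = 651 units/day / 11 hours/day
Rate = 59.2 units/hour

59.2 units/hour


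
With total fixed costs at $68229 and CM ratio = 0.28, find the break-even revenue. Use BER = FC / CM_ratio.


Formula: BER = Fixed Costs / Contribution Margin Ratio
BER = $68229 / 0.28
BER = $243675.00 (to the nearest cent)

$243675.00


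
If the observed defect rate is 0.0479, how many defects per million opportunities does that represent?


DPMO = defect_rate * 1000000 = 0.0479 * 1000000

47900


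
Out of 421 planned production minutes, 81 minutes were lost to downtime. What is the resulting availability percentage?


Formula: Availability = (Planned Time - Downtime) / Planned Time * 100
Uptime = 421 - 81 = 340 min
Availability = 340 / 421 * 100 = 80.8%

80.8%


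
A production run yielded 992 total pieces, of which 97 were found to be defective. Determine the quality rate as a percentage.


Formula: Quality Rate = Good Pieces / Total Pieces * 100
Good pieces = 992 - 97 = 895
QR = 895 / 992 * 100 = 90.2%

90.2%


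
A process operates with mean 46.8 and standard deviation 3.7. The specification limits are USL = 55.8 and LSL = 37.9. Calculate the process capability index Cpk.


Cpu = (55.8 - 46.8) / (3 * 3.7) = 0.81
Cpl = (46.8 - 37.9) / (3 * 3.7) = 0.8
Cpk = min(0.81, 0.8) = 0.8

0.8


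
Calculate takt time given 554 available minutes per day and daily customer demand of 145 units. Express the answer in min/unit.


Formula: Takt Time = Available Production Time / Customer Demand
Takt = 554 min/day / 145 units/day
Takt = 3.82 min/unit

3.82 min/unit


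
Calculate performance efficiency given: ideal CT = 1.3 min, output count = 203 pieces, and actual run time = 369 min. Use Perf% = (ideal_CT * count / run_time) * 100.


Formula: Performance = (Ideal CT * Total Count) / Run Time * 100
Ideal output time = 1.3 * 203 = 263.9 min
Performance = 263.9 / 369 * 100 = 71.5%

71.5%


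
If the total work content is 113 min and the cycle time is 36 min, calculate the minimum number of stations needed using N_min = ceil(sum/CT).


Formula: N_min = ceil(Sum of Task Times / Cycle Time)
N_min = ceil(113 min / 36 min) = ceil(3.1389)
N_min = 4 stations

4


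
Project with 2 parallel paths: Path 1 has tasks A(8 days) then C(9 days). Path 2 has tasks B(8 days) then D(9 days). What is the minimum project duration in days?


Path 1 = 8 + 9 = 17 days
Path 2 = 8 + 9 = 17 days
Duration = max(17, 17) = 17 days

17 days


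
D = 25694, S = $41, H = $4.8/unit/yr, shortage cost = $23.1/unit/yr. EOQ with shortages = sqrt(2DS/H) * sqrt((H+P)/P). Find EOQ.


Formula: EOQ* = sqrt(2DS/H) * sqrt((H+P)/P)
Base EOQ = sqrt(2*25694*41/4.8) = 662.52 units
Correction = sqrt((4.8+23.1)/23.1) = 1.099
EOQ* = 662.52 * 1.099 = 728.1 units

728.1 units


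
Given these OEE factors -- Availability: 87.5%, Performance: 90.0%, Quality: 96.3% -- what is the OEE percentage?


Formula: OEE = Availability * Performance * Quality / 10000
A * P = 87.5% * 90.0% / 100 = 78.75%
OEE = 78.75% * 96.3% / 100 = 75.8%

75.8%


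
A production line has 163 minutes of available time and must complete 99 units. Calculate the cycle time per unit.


Formula: CT = Available Time / Number of Units
CT = 163 min / 99 units
CT = 1.65 min/unit

1.65 min/unit


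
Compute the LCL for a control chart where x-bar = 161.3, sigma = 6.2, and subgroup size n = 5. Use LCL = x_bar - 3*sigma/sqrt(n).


LCL = 161.3 - 3 * 6.2 / sqrt(5)

152.98


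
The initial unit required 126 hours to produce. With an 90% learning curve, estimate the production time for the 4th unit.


Formula: T_n = T_1 * (learning_rate)^(log2(n)) where learning_rate = rate/100
Doublings = log2(4) = 2
T_n = 126 * 0.9^2
T_n = 126 * 0.81 = 102.1 hours

102.1 hours


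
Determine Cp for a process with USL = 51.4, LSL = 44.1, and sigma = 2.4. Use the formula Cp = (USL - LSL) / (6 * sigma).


Cp = (51.4 - 44.1) / (6 * 2.4)

0.51


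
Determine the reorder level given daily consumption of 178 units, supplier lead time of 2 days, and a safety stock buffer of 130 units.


Formula: ROP = (Daily Demand * Lead Time) + Safety Stock
Demand during lead time = 178 * 2 = 356 units
ROP = 356 + 130 = 486 units

486 units


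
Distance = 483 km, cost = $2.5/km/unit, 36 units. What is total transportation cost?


TC = dist * cost * units = 483 * 2.5 * 36 = $43470.00

$43470.00


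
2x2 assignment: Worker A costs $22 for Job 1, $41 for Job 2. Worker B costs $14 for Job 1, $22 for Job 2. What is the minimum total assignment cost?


Option 1: A->1 + B->2 = $22 + $22 = $44
Option 2: A->2 + B->1 = $41 + $14 = $55
Min cost = min($44, $55) = $44

$44


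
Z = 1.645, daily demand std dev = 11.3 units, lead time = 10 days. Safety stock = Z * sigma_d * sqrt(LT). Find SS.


Formula: SS = z * sigma_d * sqrt(LT)
sqrt(LT) = sqrt(10) = 3.1623
SS = 1.645 * 11.3 * 3.1623
SS = 58.8 units

58.8 units


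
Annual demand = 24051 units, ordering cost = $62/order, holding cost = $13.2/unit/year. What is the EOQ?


Formula: EOQ = sqrt(2 * D * S / H)
Numerator: 2 * 24051 * 62 = 2982324
2DS/H = 2982324 / 13.2 = 225933.6
EOQ = sqrt(225933.6) = 475.3 units

475.3 units


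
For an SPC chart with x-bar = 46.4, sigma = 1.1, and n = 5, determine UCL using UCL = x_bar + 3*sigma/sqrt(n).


UCL = 46.4 + 3 * 1.1 / sqrt(5)

47.88


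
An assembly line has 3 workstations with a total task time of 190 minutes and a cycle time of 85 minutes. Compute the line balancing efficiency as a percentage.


Formula: Efficiency = Sum of Task Times / (N_stations * CT) * 100
Total station capacity = 3 stations * 85 min = 255 min
Efficiency = 190 / 255 * 100 = 74.5%

74.5%


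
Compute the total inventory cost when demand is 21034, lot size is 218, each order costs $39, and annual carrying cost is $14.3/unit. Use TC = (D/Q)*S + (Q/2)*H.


TC = 21034/218 * 39 + 218/2 * 14.3

$5321.66


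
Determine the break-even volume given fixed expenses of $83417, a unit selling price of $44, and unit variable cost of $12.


Formula: BEQ = Fixed Costs / (Price - Variable Cost)
Contribution margin = $44 - $12 = $32/unit
BEQ = ceil($83417 / $32/unit) = ceil(2606.78) = 2607 units

2607 units


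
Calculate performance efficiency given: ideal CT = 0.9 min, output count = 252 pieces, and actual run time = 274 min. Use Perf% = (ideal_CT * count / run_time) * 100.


Formula: Performance = (Ideal CT * Total Count) / Run Time * 100
Ideal output time = 0.9 * 252 = 226.8 min
Performance = 226.8 / 274 * 100 = 82.8%

82.8%


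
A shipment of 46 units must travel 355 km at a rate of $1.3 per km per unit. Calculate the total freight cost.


TC = dist * cost * units = 355 * 1.3 * 46 = $21229.00

$21229.00


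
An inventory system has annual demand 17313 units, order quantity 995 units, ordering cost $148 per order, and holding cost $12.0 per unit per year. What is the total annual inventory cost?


TC = 17313/995 * 148 + 995/2 * 12.0

$8545.20


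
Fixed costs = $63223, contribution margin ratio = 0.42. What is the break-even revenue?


Formula: BER = Fixed Costs / Contribution Margin Ratio
BER = $63223 / 0.42
BER = $150530.95 (to the nearest cent)

$150530.95


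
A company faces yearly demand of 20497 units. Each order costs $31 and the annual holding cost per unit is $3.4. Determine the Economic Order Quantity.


Formula: EOQ = sqrt(2 * D * S / H)
Numerator: 2 * 20497 * 31 = 1270814
2DS/H = 1270814 / 3.4 = 373768.8
EOQ = sqrt(373768.8) = 611.4 units

611.4 units


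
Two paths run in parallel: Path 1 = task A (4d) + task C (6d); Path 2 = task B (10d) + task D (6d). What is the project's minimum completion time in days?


Path 1 = 4 + 6 = 10 days
Path 2 = 10 + 6 = 16 days
Duration = max(10, 16) = 16 days

16 days


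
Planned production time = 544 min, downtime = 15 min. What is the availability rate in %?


Formula: Availability = (Planned Time - Downtime) / Planned Time * 100
Uptime = 544 - 15 = 529 min
Availability = 529 / 544 * 100 = 97.2%

97.2%


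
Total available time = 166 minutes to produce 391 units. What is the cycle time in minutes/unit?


Formula: CT = Available Time / Number of Units
CT = 166 min / 391 units
CT = 0.42 min/unit

0.42 min/unit


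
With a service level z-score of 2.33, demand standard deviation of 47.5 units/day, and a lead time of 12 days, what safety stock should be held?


Formula: SS = z * sigma_d * sqrt(LT)
sqrt(LT) = sqrt(12) = 3.4641
SS = 2.33 * 47.5 * 3.4641
SS = 383.4 units

383.4 units


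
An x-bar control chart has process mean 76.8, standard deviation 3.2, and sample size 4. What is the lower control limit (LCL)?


LCL = 76.8 - 3 * 3.2 / sqrt(4)

72.0


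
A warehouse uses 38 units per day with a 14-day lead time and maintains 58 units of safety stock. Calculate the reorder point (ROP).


Formula: ROP = (Daily Demand * Lead Time) + Safety Stock
Demand during lead time = 38 * 14 = 532 units
ROP = 532 + 58 = 590 units

590 units


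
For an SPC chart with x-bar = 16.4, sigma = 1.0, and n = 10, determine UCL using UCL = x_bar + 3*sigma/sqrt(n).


UCL = 16.4 + 3 * 1.0 / sqrt(10)

17.35


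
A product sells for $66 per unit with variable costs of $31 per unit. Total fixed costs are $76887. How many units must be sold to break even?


Formula: BEQ = Fixed Costs / (Price - Variable Cost)
Contribution margin = $66 - $31 = $35/unit
BEQ = ceil($76887 / $35/unit) = ceil(2196.77) = 2197 units

2197 units


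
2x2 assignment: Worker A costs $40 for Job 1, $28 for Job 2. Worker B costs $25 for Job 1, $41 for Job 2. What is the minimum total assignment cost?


Option 1: A->1 + B->2 = $40 + $41 = $81
Option 2: A->2 + B->1 = $28 + $25 = $53
Min cost = min($81, $53) = $53

$53


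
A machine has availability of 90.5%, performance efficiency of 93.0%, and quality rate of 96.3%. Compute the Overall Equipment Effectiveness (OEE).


Formula: OEE = Availability * Performance * Quality / 10000
A * P = 90.5% * 93.0% / 100 = 84.17%
OEE = 84.17% * 96.3% / 100 = 81.1%

81.1%


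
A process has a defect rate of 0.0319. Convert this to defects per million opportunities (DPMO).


DPMO = defect_rate * 1000000 = 0.0319 * 1000000

31900


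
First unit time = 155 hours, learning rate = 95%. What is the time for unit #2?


Formula: T_n = T_1 * (learning_rate)^(log2(n)) where learning_rate = rate/100
Doublings = log2(2) = 1
T_n = 155 * 0.95^1
T_n = 155 * 0.95 = 147.3 hours

147.3 hours


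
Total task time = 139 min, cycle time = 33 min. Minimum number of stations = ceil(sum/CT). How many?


Formula: N_min = ceil(Sum of Task Times / Cycle Time)
N_min = ceil(139 min / 33 min) = ceil(4.2121)
N_min = 5 stations

5


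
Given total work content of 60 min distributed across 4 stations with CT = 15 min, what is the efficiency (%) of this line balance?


Formula: Efficiency = Sum of Task Times / (N_stations * CT) * 100
Total station capacity = 4 stations * 15 min = 60 min
Efficiency = 60 / 60 * 100 = 100.0%

100.0%


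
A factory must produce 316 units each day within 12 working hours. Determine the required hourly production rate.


Formula: Production Rate = Daily Demand / Available Hours
Rate = 316 units/day / 12 hours/day
Rate = 26.3 units/hour

26.3 units/hour


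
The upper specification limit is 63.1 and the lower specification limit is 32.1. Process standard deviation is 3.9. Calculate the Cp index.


Cp = (63.1 - 32.1) / (6 * 3.9)

1.32


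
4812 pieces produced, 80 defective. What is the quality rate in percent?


Formula: Quality Rate = Good Pieces / Total Pieces * 100
Good pieces = 4812 - 80 = 4732
QR = 4732 / 4812 * 100 = 98.3%

98.3%


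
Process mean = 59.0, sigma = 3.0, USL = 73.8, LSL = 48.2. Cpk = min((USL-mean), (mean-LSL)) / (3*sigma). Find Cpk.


Cpu = (73.8 - 59.0) / (3 * 3.0) = 1.64
Cpl = (59.0 - 48.2) / (3 * 3.0) = 1.2
Cpk = min(1.64, 1.2) = 1.2

1.2


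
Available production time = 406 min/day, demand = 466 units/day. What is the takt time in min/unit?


Formula: Takt Time = Available Production Time / Customer Demand
Takt = 406 min/day / 466 units/day
Takt = 0.87 min/unit

0.87 min/unit


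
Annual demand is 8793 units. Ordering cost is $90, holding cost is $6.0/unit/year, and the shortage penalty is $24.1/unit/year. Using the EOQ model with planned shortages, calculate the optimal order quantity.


Formula: EOQ* = sqrt(2DS/H) * sqrt((H+P)/P)
Base EOQ = sqrt(2*8793*90/6.0) = 513.6 units
Correction = sqrt((6.0+24.1)/24.1) = 1.11757
EOQ* = 513.6 * 1.11757 = 574.0 units

574.0 units


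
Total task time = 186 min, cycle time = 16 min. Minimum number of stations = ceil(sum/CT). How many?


Formula: N_min = ceil(Sum of Task Times / Cycle Time)
N_min = ceil(186 min / 16 min) = ceil(11.625)
N_min = 12 stations

12


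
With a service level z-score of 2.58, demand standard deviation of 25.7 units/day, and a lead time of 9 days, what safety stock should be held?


Formula: SS = z * sigma_d * sqrt(LT)
sqrt(LT) = sqrt(9) = 3.0
SS = 2.58 * 25.7 * 3.0
SS = 198.9 units

198.9 units


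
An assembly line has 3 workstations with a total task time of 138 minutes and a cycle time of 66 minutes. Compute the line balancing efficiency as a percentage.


Formula: Efficiency = Sum of Task Times / (N_stations * CT) * 100
Total station capacity = 3 stations * 66 min = 198 min
Efficiency = 138 / 198 * 100 = 69.7%

69.7%


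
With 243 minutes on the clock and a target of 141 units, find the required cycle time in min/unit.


Formula: CT = Available Time / Number of Units
CT = 243 min / 141 units
CT = 1.72 min/unit

1.72 min/unit


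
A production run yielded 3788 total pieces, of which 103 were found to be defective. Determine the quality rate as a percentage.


Formula: Quality Rate = Good Pieces / Total Pieces * 100
Good pieces = 3788 - 103 = 3685
QR = 3685 / 3788 * 100 = 97.3%

97.3%


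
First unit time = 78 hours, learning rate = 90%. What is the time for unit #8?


Formula: T_n = T_1 * (learning_rate)^(log2(n)) where learning_rate = rate/100
Doublings = log2(8) = 3
T_n = 78 * 0.9^3
T_n = 78 * 0.729 = 56.9 hours

56.9 hours


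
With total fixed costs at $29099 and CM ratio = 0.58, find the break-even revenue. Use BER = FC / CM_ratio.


Formula: BER = Fixed Costs / Contribution Margin Ratio
BER = $29099 / 0.58
BER = $50170.69 (to the nearest cent)

$50170.69
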